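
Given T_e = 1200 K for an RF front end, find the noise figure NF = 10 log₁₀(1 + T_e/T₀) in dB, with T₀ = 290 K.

F = 1 + T_e/T₀ = 1 + 1200/290 = 5.13793
NF = 10 log₁₀(5.13793) = 7.11 dB

7.11 dB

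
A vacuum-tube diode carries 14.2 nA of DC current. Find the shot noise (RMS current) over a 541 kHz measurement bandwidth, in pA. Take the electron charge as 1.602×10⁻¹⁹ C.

I_n = √(2qI·B)
2qI·B = 2 × 1.602×10⁻¹⁹ × 1.42×10⁻⁸ × 5.41×10⁵ = 2.46×10⁻²¹ A²
I_n = √(2.46×10⁻²¹) = 4.96×10⁻¹¹ A = 49.6 pA

49.6 pA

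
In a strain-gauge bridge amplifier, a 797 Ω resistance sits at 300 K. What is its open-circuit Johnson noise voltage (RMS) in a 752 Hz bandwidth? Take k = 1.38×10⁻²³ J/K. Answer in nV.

V_n = √(4kTRB)
4kTRB = 4 × 1.38×10⁻²³ × 300 × 7.97×10² × 7.52×10² = 9.93×10⁻¹⁵ V²
V_n = √(9.93×10⁻¹⁵) = 9.96×10⁻⁸ V = 99.6 nV

99.6 nV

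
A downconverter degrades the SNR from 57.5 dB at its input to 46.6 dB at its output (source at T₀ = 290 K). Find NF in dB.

NF (dB) = SNR_in(dB) − SNR_out(dB) when the source is at T₀
NF = 57.5 − 46.6 = 10.9 dB

10.9 dB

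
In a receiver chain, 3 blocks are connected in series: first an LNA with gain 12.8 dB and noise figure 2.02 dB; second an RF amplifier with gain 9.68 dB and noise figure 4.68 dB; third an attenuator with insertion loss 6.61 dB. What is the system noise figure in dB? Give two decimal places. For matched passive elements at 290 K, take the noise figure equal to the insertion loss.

Convert to linear (a loss of L dB is a gain of −L dB): F_i = 10^(NF_i/10), G_i = 10^(G_i,dB/10)
  Stage 1: F_1 = 10^(2.02/10) = 1.592, G_1 = 10^(12.8/10) = 19.05
  Stage 2: F_2 = 10^(4.68/10) = 2.938, G_2 = 10^(9.68/10) = 9.290
  Stage 3: F_3 = 10^(6.61/10) = 4.581, G_3 = 10^(−6.61/10) = 0.2183
Friis cascade:
  F = 1.592 + (2.938 − 1)/19.05 + (4.581 − 1)/177.0 = 1.714
NF = 10 log₁₀(1.714) = 2.34 dB

2.34 dB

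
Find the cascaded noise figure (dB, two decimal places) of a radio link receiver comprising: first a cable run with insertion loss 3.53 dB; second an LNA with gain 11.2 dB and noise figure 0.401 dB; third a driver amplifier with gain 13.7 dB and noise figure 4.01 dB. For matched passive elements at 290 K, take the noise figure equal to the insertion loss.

Convert to linear (a loss of L dB is a gain of −L dB): F_i = 10^(NF_i/10), G_i = 10^(G_i,dB/10)
  Stage 1: F_1 = 10^(3.53/10) = 2.254, G_1 = 10^(−3.53/10) = 0.4436
  Stage 2: F_2 = 10^(0.401/10) = 1.097, G_2 = 10^(11.2/10) = 13.18
  Stage 3: F_3 = 10^(4.01/10) = 2.518, G_3 = 10^(13.7/10) = 23.44
Friis cascade:
  F = 2.254 + (1.097 − 1)/0.4436 + (2.518 − 1)/5.848 = 2.732
NF = 10 log₁₀(2.732) = 4.36 dB

4.36 dB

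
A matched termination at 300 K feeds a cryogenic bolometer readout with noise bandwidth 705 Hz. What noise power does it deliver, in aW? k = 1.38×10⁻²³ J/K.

P_n = kTB = 1.38×10⁻²³ × 300 × 7.05×10² = 2.92×10⁻¹⁸ W = 2.92 aW

2.92 aW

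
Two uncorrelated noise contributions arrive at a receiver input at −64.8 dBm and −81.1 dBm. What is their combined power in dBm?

−64.7 dBm

Convert to linear, add, convert back:
P₁ = 3.31×10⁻¹⁰ W, P₂ = 7.76×10⁻¹² W
P_tot = 3.39×10⁻¹⁰ W → 10 log₁₀(P_tot / 10⁻³) = −64.7 dBm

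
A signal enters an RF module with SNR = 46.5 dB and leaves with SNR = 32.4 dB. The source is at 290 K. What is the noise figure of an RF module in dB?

14.1 dB

NF (dB) = SNR_in(dB) − SNR_out(dB) when the source is at T₀
NF = 46.5 − 32.4 = 14.1 dB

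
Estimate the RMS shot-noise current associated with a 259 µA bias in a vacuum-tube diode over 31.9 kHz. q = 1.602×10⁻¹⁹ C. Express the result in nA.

1.63 nA

I_n = √(2qI·B)
2qI·B = 2 × 1.602×10⁻¹⁹ × 2.59×10⁻⁴ × 3.19×10⁴ = 2.65×10⁻¹⁸ A²
I_n = √(2.65×10⁻¹⁸) = 1.63×10⁻⁹ A = 1.63 nA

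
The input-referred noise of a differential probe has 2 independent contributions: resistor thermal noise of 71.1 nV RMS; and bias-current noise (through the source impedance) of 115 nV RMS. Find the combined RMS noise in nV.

Uncorrelated sources add in power (mean-square): V_tot = √(ΣV_i²)
V_tot = √[(7.11×10⁻⁸)² + (1.15×10⁻⁷)²] = 1.35×10⁻⁷ V = 135 nV

135 nV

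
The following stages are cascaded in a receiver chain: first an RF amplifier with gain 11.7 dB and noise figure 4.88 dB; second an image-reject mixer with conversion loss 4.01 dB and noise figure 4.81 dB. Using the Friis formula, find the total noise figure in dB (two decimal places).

5.07 dB

Convert to linear (a loss of L dB is a gain of −L dB): F_i = 10^(NF_i/10), G_i = 10^(G_i,dB/10)
  Stage 1: F_1 = 10^(4.88/10) = 3.076, G_1 = 10^(11.7/10) = 14.79
  Stage 2: F_2 = 10^(4.81/10) = 3.027, G_2 = 10^(−4.01/10) = 0.3972
Friis cascade:
  F = 3.076 + (3.027 − 1)/14.79 = 3.213
NF = 10 log₁₀(3.213) = 5.07 dB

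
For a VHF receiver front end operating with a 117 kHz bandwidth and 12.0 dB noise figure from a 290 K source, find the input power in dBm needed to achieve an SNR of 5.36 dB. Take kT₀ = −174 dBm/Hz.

−106.0 dBm

Sensitivity = −174 + 10 log₁₀(B) + NF + SNR_min
= −174 + 50.68 + 12.0 + 5.36
= −105.96 dBm → −106.0 dBm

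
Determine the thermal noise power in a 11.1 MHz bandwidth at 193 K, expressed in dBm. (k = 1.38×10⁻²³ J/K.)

P_n = kTB = 1.38×10⁻²³ × 193 × 1.11×10⁷ = 2.96×10⁻¹⁴ W
In dBm: 10 log₁₀(2.96×10⁻¹⁴ / 10⁻³) = −105.3 dBm

−105.3 dBm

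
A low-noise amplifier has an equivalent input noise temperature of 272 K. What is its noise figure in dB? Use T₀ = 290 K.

2.87 dB

F = 1 + T_e/T₀ = 1 + 272/290 = 1.93793
NF = 10 log₁₀(1.93793) = 2.87 dB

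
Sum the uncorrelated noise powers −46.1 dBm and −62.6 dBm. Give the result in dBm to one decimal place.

−46.0 dBm

Convert to linear, add, convert back:
P₁ = 2.45×10⁻⁸ W, P₂ = 5.50×10⁻¹⁰ W
P_tot = 2.51×10⁻⁸ W → 10 log₁₀(P_tot / 10⁻³) = −46.0 dBm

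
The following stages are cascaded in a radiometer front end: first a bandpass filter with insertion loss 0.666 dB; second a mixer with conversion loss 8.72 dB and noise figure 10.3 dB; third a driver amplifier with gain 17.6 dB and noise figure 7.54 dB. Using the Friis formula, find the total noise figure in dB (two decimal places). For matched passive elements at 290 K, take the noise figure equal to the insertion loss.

17.25 dB

Convert to linear (a loss of L dB is a gain of −L dB): F_i = 10^(NF_i/10), G_i = 10^(G_i,dB/10)
  Stage 1: F_1 = 10^(0.666/10) = 1.166, G_1 = 10^(−0.666/10) = 0.8578
  Stage 2: F_2 = 10^(10.3/10) = 10.72, G_2 = 10^(−8.72/10) = 0.1343
  Stage 3: F_3 = 10^(7.54/10) = 5.675, G_3 = 10^(17.6/10) = 57.54
Friis cascade:
  F = 1.166 + (10.72 − 1)/0.8578 + (5.675 − 1)/0.1152 = 53.08
NF = 10 log₁₀(53.08) = 17.25 dB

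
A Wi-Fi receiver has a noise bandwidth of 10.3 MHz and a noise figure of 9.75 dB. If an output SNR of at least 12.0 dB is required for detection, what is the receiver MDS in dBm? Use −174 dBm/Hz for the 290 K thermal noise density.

−82.1 dBm

Sensitivity = −174 + 10 log₁₀(B) + NF + SNR_min
= −174 + 70.13 + 9.75 + 12.0
= −82.12 dBm → −82.1 dBm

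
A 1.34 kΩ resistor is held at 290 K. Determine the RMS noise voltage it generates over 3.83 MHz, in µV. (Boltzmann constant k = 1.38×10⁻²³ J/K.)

9.06 µV

V_n = √(4kTRB)
4kTRB = 4 × 1.38×10⁻²³ × 290 × 1.34×10³ × 3.83×10⁶ = 8.22×10⁻¹¹ V²
V_n = √(8.22×10⁻¹¹) = 9.06×10⁻⁶ V = 9.06 µV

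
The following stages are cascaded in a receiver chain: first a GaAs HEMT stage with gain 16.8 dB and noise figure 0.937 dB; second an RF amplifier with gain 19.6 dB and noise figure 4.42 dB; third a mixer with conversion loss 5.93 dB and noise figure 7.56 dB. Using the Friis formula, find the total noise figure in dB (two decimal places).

1.07 dB

Convert to linear (a loss of L dB is a gain of −L dB): F_i = 10^(NF_i/10), G_i = 10^(G_i,dB/10)
  Stage 1: F_1 = 10^(0.937/10) = 1.241, G_1 = 10^(16.8/10) = 47.86
  Stage 2: F_2 = 10^(4.42/10) = 2.767, G_2 = 10^(19.6/10) = 91.20
  Stage 3: F_3 = 10^(7.56/10) = 5.702, G_3 = 10^(−5.93/10) = 0.2553
Friis cascade:
  F = 1.241 + (2.767 − 1)/47.86 + (5.702 − 1)/4365 = 1.279
NF = 10 log₁₀(1.279) = 1.07 dB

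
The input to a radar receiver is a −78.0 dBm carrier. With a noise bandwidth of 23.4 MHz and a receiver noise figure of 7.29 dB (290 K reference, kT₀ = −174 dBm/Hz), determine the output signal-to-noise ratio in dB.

15.0 dB

Noise floor: N = −174 + 10 log₁₀(B) + NF
10 log₁₀(2.34×10⁷) = 73.69 dB
N = −174 + 73.69 + 7.29 = −93.02 dBm
SNR = P_sig − N = −78.0 − (−93.02) = 15.02 dB → 15.0 dB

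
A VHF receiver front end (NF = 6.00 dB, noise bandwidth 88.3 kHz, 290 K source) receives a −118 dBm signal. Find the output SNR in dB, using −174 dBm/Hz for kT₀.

Noise floor: N = −174 + 10 log₁₀(B) + NF
10 log₁₀(8.83×10⁴) = 49.46 dB
N = −174 + 49.46 + 6.00 = −118.54 dBm
SNR = P_sig − N = −118 − (−118.54) = 0.54 dB → 0.5 dB

0.5 dB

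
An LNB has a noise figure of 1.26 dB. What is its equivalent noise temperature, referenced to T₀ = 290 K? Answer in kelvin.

F = 10^(1.26/10) = 1.3366
T_e = (F − 1)·T₀ = (1.3366 − 1) × 290 = 97.6 K

97.6 K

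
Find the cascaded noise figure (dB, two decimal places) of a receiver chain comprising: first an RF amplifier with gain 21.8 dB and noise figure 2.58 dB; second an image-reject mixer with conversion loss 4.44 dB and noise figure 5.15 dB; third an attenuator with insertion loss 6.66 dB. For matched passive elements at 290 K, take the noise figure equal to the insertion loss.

2.77 dB

Convert to linear (a loss of L dB is a gain of −L dB): F_i = 10^(NF_i/10), G_i = 10^(G_i,dB/10)
  Stage 1: F_1 = 10^(2.58/10) = 1.811, G_1 = 10^(21.8/10) = 151.4
  Stage 2: F_2 = 10^(5.15/10) = 3.273, G_2 = 10^(−4.44/10) = 0.3597
  Stage 3: F_3 = 10^(6.66/10) = 4.634, G_3 = 10^(−6.66/10) = 0.2158
Friis cascade:
  F = 1.811 + (3.273 − 1)/151.4 + (4.634 − 1)/54.45 = 1.893
NF = 10 log₁₀(1.893) = 2.77 dB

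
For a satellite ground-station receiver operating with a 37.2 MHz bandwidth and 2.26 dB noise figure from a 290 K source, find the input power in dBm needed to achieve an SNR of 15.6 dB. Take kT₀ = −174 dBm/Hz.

Sensitivity = −174 + 10 log₁₀(B) + NF + SNR_min
= −174 + 75.71 + 2.26 + 15.6
= −80.43 dBm → −80.4 dBm

−80.4 dBm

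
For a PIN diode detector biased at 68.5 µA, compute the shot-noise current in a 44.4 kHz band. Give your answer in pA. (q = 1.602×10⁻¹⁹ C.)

987 pA

I_n = √(2qI·B)
2qI·B = 2 × 1.602×10⁻¹⁹ × 6.85×10⁻⁵ × 4.44×10⁴ = 9.74×10⁻¹⁹ A²
I_n = √(9.74×10⁻¹⁹) = 9.87×10⁻¹⁰ A = 987 pA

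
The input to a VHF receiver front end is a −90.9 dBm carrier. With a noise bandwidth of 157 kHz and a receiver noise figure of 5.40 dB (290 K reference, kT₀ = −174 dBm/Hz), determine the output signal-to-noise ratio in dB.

25.7 dB

Noise floor: N = −174 + 10 log₁₀(B) + NF
10 log₁₀(1.57×10⁵) = 51.96 dB
N = −174 + 51.96 + 5.40 = −116.64 dBm
SNR = P_sig − N = −90.9 − (−116.64) = 25.74 dB → 25.7 dB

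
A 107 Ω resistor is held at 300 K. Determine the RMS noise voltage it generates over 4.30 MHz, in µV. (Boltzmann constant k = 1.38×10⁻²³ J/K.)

V_n = √(4kTRB)
4kTRB = 4 × 1.38×10⁻²³ × 300 × 1.07×10² × 4.30×10⁶ = 7.62×10⁻¹² V²
V_n = √(7.62×10⁻¹²) = 2.76×10⁻⁶ V = 2.76 µV

2.76 µV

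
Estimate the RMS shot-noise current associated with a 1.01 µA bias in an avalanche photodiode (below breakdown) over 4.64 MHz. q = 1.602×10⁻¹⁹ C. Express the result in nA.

1.23 nA

I_n = √(2qI·B)
2qI·B = 2 × 1.602×10⁻¹⁹ × 1.01×10⁻⁶ × 4.64×10⁶ = 1.50×10⁻¹⁸ A²
I_n = √(1.50×10⁻¹⁸) = 1.23×10⁻⁹ A = 1.23 nA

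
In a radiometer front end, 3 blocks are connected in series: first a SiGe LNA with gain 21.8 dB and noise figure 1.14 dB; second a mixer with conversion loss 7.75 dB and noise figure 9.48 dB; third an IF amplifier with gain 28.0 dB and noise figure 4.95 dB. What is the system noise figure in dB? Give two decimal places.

1.57 dB

Convert to linear (a loss of L dB is a gain of −L dB): F_i = 10^(NF_i/10), G_i = 10^(G_i,dB/10)
  Stage 1: F_1 = 10^(1.14/10) = 1.300, G_1 = 10^(21.8/10) = 151.4
  Stage 2: F_2 = 10^(9.48/10) = 8.872, G_2 = 10^(−7.75/10) = 0.1679
  Stage 3: F_3 = 10^(4.95/10) = 3.126, G_3 = 10^(28.0/10) = 631.0
Friis cascade:
  F = 1.300 + (8.872 − 1)/151.4 + (3.126 − 1)/25.41 = 1.436
NF = 10 log₁₀(1.436) = 1.57 dB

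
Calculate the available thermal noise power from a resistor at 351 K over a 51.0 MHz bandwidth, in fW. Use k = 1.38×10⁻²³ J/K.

P_n = kTB = 1.38×10⁻²³ × 351 × 5.10×10⁷ = 2.47×10⁻¹³ W = 247 fW

247 fW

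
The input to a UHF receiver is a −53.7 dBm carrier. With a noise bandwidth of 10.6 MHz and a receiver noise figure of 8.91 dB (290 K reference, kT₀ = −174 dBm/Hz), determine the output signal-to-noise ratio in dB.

41.1 dB

Noise floor: N = −174 + 10 log₁₀(B) + NF
10 log₁₀(1.06×10⁷) = 70.25 dB
N = −174 + 70.25 + 8.91 = −94.84 dBm
SNR = P_sig − N = −53.7 − (−94.84) = 41.14 dB → 41.1 dB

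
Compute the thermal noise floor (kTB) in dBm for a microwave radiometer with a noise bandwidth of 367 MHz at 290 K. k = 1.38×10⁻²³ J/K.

−88.3 dBm

P_n = kTB = 1.38×10⁻²³ × 290 × 3.67×10⁸ = 1.47×10⁻¹² W
In dBm: 10 log₁₀(1.47×10⁻¹² / 10⁻³) = −88.3 dBm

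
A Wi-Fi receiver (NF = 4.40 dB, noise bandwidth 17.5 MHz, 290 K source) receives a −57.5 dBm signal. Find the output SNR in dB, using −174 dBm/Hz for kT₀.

Noise floor: N = −174 + 10 log₁₀(B) + NF
10 log₁₀(1.75×10⁷) = 72.43 dB
N = −174 + 72.43 + 4.40 = −97.17 dBm
SNR = P_sig − N = −57.5 − (−97.17) = 39.67 dB → 39.7 dB

39.7 dB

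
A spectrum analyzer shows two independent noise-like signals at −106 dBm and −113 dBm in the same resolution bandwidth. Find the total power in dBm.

−105.2 dBm

Convert to linear, add, convert back:
P₁ = 2.51×10⁻¹⁴ W, P₂ = 5.01×10⁻¹⁵ W
P_tot = 3.01×10⁻¹⁴ W → 10 log₁₀(P_tot / 10⁻³) = −105.2 dBm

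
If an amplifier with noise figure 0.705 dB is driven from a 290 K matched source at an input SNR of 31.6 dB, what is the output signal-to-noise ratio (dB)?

30.895 dB

By definition F = SNR_in/SNR_out, so in dB: SNR_out = SNR_in − NF
SNR_out = 31.6 − 0.705 = 30.895 dB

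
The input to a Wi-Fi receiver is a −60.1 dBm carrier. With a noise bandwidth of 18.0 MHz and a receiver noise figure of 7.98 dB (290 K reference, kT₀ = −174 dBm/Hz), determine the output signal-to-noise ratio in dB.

Noise floor: N = −174 + 10 log₁₀(B) + NF
10 log₁₀(1.80×10⁷) = 72.55 dB
N = −174 + 72.55 + 7.98 = −93.47 dBm
SNR = P_sig − N = −60.1 − (−93.47) = 33.37 dB → 33.4 dB

33.4 dB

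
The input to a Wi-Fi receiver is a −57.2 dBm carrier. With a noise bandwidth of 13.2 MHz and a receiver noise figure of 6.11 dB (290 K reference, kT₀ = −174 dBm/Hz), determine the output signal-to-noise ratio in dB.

39.5 dB

Noise floor: N = −174 + 10 log₁₀(B) + NF
10 log₁₀(1.32×10⁷) = 71.21 dB
N = −174 + 71.21 + 6.11 = −96.68 dBm
SNR = P_sig − N = −57.2 − (−96.68) = 39.48 dB → 39.5 dB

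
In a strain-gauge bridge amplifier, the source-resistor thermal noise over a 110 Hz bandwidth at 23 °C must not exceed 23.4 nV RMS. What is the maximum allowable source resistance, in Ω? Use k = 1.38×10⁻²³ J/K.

305 Ω

T = 23 °C + 273.15 = 296.15 K
Johnson–Nyquist: V_n = √(4kTRB) ⇒ R = V_n² / (4kTB)
4kTB = 4 × 1.38×10⁻²³ × 296.15 × 1.10×10² = 1.80×10⁻¹⁸
R = (2.34×10⁻⁸)² / 1.80×10⁻¹⁸ = 3.05×10² Ω = 305 Ω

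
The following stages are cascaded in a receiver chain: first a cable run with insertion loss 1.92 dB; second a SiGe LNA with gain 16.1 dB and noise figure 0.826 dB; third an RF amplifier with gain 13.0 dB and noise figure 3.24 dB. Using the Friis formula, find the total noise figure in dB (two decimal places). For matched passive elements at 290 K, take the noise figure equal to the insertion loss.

2.84 dB

Convert to linear (a loss of L dB is a gain of −L dB): F_i = 10^(NF_i/10), G_i = 10^(G_i,dB/10)
  Stage 1: F_1 = 10^(1.92/10) = 1.556, G_1 = 10^(−1.92/10) = 0.6427
  Stage 2: F_2 = 10^(0.826/10) = 1.209, G_2 = 10^(16.1/10) = 40.74
  Stage 3: F_3 = 10^(3.24/10) = 2.109, G_3 = 10^(13.0/10) = 19.95
Friis cascade:
  F = 1.556 + (1.209 − 1)/0.6427 + (2.109 − 1)/26.18 = 1.924
NF = 10 log₁₀(1.924) = 2.84 dB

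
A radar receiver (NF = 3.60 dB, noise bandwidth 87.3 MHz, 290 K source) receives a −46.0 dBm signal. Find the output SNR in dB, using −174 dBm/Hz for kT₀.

Noise floor: N = −174 + 10 log₁₀(B) + NF
10 log₁₀(8.73×10⁷) = 79.41 dB
N = −174 + 79.41 + 3.60 = −90.99 dBm
SNR = P_sig − N = −46.0 − (−90.99) = 44.99 dB → 45.0 dB

45.0 dB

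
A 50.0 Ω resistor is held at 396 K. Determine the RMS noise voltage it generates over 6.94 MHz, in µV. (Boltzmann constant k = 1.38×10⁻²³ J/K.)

V_n = √(4kTRB)
4kTRB = 4 × 1.38×10⁻²³ × 396 × 5.00×10¹ × 6.94×10⁶ = 7.59×10⁻¹² V²
V_n = √(7.59×10⁻¹²) = 2.75×10⁻⁶ V = 2.75 µV

2.75 µV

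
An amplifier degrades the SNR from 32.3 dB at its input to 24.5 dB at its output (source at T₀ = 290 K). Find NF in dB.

7.8 dB

NF (dB) = SNR_in(dB) − SNR_out(dB) when the source is at T₀
NF = 32.3 − 24.5 = 7.8 dB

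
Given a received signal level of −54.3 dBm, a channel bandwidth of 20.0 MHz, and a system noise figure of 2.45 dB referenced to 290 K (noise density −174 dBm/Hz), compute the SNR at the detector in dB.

Noise floor: N = −174 + 10 log₁₀(B) + NF
10 log₁₀(2.00×10⁷) = 73.01 dB
N = −174 + 73.01 + 2.45 = −98.54 dBm
SNR = P_sig − N = −54.3 − (−98.54) = 44.24 dB → 44.2 dB

44.2 dB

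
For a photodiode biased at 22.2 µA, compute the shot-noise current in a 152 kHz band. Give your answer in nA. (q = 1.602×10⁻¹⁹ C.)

I_n = √(2qI·B)
2qI·B = 2 × 1.602×10⁻¹⁹ × 2.22×10⁻⁵ × 1.52×10⁵ = 1.08×10⁻¹⁸ A²
I_n = √(1.08×10⁻¹⁸) = 1.04×10⁻⁹ A = 1.04 nA

1.04 nA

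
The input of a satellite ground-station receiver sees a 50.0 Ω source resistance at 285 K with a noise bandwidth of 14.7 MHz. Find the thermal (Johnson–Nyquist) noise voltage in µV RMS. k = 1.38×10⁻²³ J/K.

V_n = √(4kTRB)
4kTRB = 4 × 1.38×10⁻²³ × 285 × 5.00×10¹ × 1.47×10⁷ = 1.16×10⁻¹¹ V²
V_n = √(1.16×10⁻¹¹) = 3.40×10⁻⁶ V = 3.40 µV

3.40 µV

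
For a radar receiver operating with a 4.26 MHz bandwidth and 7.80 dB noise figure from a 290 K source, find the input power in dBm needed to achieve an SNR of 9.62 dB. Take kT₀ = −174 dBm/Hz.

Sensitivity = −174 + 10 log₁₀(B) + NF + SNR_min
= −174 + 66.29 + 7.80 + 9.62
= −90.29 dBm → −90.3 dBm

−90.3 dBm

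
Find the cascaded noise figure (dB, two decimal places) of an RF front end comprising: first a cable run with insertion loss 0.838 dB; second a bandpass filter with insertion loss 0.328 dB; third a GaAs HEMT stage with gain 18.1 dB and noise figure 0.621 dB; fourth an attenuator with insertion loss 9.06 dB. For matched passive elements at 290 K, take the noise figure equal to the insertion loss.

Convert to linear (a loss of L dB is a gain of −L dB): F_i = 10^(NF_i/10), G_i = 10^(G_i,dB/10)
  Stage 1: F_1 = 10^(0.838/10) = 1.213, G_1 = 10^(−0.838/10) = 0.8245
  Stage 2: F_2 = 10^(0.328/10) = 1.078, G_2 = 10^(−0.328/10) = 0.9273
  Stage 3: F_3 = 10^(0.621/10) = 1.154, G_3 = 10^(18.1/10) = 64.57
  Stage 4: F_4 = 10^(9.06/10) = 8.054, G_4 = 10^(−9.06/10) = 0.1242
Friis cascade:
  F = 1.213 + (1.078 − 1)/0.8245 + (1.154 − 1)/0.7645 + (8.054 − 1)/49.36 = 1.652
NF = 10 log₁₀(1.652) = 2.18 dB

2.18 dB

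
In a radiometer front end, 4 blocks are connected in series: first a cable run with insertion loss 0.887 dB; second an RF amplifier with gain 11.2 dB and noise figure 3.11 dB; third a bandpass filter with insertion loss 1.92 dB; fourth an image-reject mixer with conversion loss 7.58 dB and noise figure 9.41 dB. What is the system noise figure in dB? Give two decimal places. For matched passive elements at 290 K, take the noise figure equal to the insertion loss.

5.66 dB

Convert to linear (a loss of L dB is a gain of −L dB): F_i = 10^(NF_i/10), G_i = 10^(G_i,dB/10)
  Stage 1: F_1 = 10^(0.887/10) = 1.227, G_1 = 10^(−0.887/10) = 0.8153
  Stage 2: F_2 = 10^(3.11/10) = 2.046, G_2 = 10^(11.2/10) = 13.18
  Stage 3: F_3 = 10^(1.92/10) = 1.556, G_3 = 10^(−1.92/10) = 0.6427
  Stage 4: F_4 = 10^(9.41/10) = 8.730, G_4 = 10^(−7.58/10) = 0.1746
Friis cascade:
  F = 1.227 + (2.046 − 1)/0.8153 + (1.556 − 1)/10.75 + (8.730 − 1)/6.907 = 3.681
NF = 10 log₁₀(3.681) = 5.66 dB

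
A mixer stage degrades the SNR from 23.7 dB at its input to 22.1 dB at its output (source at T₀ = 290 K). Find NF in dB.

1.6 dB

NF (dB) = SNR_in(dB) − SNR_out(dB) when the source is at T₀
NF = 23.7 − 22.1 = 1.6 dB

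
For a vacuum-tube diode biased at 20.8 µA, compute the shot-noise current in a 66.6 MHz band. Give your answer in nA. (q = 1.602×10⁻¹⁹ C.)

I_n = √(2qI·B)
2qI·B = 2 × 1.602×10⁻¹⁹ × 2.08×10⁻⁵ × 6.66×10⁷ = 4.44×10⁻¹⁶ A²
I_n = √(4.44×10⁻¹⁶) = 2.11×10⁻⁸ A = 21.1 nA

21.1 nA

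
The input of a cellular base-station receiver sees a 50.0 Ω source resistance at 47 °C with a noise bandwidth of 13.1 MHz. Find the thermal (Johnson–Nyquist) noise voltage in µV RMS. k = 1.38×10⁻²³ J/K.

3.40 µV

T = 47 °C + 273.15 = 320.15 K
V_n = √(4kTRB)
4kTRB = 4 × 1.38×10⁻²³ × 320.15 × 5.00×10¹ × 1.31×10⁷ = 1.16×10⁻¹¹ V²
V_n = √(1.16×10⁻¹¹) = 3.40×10⁻⁶ V = 3.40 µV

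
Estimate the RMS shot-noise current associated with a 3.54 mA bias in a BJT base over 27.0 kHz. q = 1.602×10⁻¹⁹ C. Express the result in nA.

5.53 nA

I_n = √(2qI·B)
2qI·B = 2 × 1.602×10⁻¹⁹ × 3.54×10⁻³ × 2.70×10⁴ = 3.06×10⁻¹⁷ A²
I_n = √(3.06×10⁻¹⁷) = 5.53×10⁻⁹ A = 5.53 nA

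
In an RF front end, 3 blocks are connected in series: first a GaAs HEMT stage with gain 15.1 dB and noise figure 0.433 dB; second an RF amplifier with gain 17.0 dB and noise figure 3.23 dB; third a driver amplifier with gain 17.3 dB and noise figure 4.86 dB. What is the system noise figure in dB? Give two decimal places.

0.57 dB

Convert to linear (a loss of L dB is a gain of −L dB): F_i = 10^(NF_i/10), G_i = 10^(G_i,dB/10)
  Stage 1: F_1 = 10^(0.433/10) = 1.105, G_1 = 10^(15.1/10) = 32.36
  Stage 2: F_2 = 10^(3.23/10) = 2.104, G_2 = 10^(17.0/10) = 50.12
  Stage 3: F_3 = 10^(4.86/10) = 3.062, G_3 = 10^(17.3/10) = 53.70
Friis cascade:
  F = 1.105 + (2.104 − 1)/32.36 + (3.062 − 1)/1622 = 1.140
NF = 10 log₁₀(1.140) = 0.57 dB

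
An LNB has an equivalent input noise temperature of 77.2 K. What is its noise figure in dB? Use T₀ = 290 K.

1.03 dB

F = 1 + T_e/T₀ = 1 + 77.2/290 = 1.26621
NF = 10 log₁₀(1.26621) = 1.03 dB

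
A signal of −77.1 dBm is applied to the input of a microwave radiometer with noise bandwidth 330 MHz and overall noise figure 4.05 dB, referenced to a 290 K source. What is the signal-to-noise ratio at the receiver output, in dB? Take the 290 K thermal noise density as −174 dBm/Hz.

7.7 dB

Noise floor: N = −174 + 10 log₁₀(B) + NF
10 log₁₀(3.30×10⁸) = 85.19 dB
N = −174 + 85.19 + 4.05 = −84.76 dBm
SNR = P_sig − N = −77.1 − (−84.76) = 7.66 dB → 7.7 dB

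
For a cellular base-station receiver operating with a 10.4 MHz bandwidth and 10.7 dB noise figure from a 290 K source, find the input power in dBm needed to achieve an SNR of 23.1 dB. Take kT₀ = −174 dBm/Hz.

−70.0 dBm

Sensitivity = −174 + 10 log₁₀(B) + NF + SNR_min
= −174 + 70.17 + 10.7 + 23.1
= −70.03 dBm → −70.0 dBm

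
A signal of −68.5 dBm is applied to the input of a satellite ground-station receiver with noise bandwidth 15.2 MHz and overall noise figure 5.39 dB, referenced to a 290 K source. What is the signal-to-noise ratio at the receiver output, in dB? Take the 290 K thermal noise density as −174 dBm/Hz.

Noise floor: N = −174 + 10 log₁₀(B) + NF
10 log₁₀(1.52×10⁷) = 71.82 dB
N = −174 + 71.82 + 5.39 = −96.79 dBm
SNR = P_sig − N = −68.5 − (−96.79) = 28.29 dB → 28.3 dB

28.3 dB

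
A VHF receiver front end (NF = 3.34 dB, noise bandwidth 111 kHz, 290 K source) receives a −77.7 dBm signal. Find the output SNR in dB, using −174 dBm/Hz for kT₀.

42.5 dB

Noise floor: N = −174 + 10 log₁₀(B) + NF
10 log₁₀(1.11×10⁵) = 50.45 dB
N = −174 + 50.45 + 3.34 = −120.21 dBm
SNR = P_sig − N = −77.7 − (−120.21) = 42.51 dB → 42.5 dB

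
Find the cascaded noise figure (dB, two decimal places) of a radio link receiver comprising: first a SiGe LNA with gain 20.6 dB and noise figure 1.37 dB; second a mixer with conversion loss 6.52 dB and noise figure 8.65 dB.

Convert to linear (a loss of L dB is a gain of −L dB): F_i = 10^(NF_i/10), G_i = 10^(G_i,dB/10)
  Stage 1: F_1 = 10^(1.37/10) = 1.371, G_1 = 10^(20.6/10) = 114.8
  Stage 2: F_2 = 10^(8.65/10) = 7.328, G_2 = 10^(−6.52/10) = 0.2228
Friis cascade:
  F = 1.371 + (7.328 − 1)/114.8 = 1.426
NF = 10 log₁₀(1.426) = 1.54 dB

1.54 dB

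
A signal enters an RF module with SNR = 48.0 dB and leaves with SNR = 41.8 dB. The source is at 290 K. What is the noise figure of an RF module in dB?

6.2 dB

NF (dB) = SNR_in(dB) − SNR_out(dB) when the source is at T₀
NF = 48.0 − 41.8 = 6.2 dB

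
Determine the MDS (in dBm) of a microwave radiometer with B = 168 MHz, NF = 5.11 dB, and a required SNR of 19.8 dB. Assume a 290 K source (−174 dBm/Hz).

Sensitivity = −174 + 10 log₁₀(B) + NF + SNR_min
= −174 + 82.25 + 5.11 + 19.8
= −66.84 dBm → −66.8 dBm

−66.8 dBm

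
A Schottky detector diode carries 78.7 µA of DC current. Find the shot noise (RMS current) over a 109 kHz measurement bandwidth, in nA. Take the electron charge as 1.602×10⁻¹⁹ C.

1.66 nA

I_n = √(2qI·B)
2qI·B = 2 × 1.602×10⁻¹⁹ × 7.87×10⁻⁵ × 1.09×10⁵ = 2.75×10⁻¹⁸ A²
I_n = √(2.75×10⁻¹⁸) = 1.66×10⁻⁹ A = 1.66 nA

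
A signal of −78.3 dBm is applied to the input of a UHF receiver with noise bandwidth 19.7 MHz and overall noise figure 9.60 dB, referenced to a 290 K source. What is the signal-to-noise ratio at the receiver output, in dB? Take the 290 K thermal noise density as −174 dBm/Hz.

Noise floor: N = −174 + 10 log₁₀(B) + NF
10 log₁₀(1.97×10⁷) = 72.94 dB
N = −174 + 72.94 + 9.60 = −91.46 dBm
SNR = P_sig − N = −78.3 − (−91.46) = 13.16 dB → 13.2 dB

13.2 dB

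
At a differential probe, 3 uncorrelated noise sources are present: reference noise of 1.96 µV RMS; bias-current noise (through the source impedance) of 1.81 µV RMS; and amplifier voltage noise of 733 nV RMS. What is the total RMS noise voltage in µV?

Uncorrelated sources add in power (mean-square): V_tot = √(ΣV_i²)
V_tot = √[(1.96×10⁻⁶)² + (1.81×10⁻⁶)² + (7.33×10⁻⁷)²] = 2.77×10⁻⁶ V = 2.77 µV

2.77 µV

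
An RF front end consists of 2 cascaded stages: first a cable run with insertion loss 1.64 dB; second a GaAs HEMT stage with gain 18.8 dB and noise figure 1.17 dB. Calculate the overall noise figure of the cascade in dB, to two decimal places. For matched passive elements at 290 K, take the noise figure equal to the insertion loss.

Convert to linear (a loss of L dB is a gain of −L dB): F_i = 10^(NF_i/10), G_i = 10^(G_i,dB/10)
  Stage 1: F_1 = 10^(1.64/10) = 1.459, G_1 = 10^(−1.64/10) = 0.6855
  Stage 2: F_2 = 10^(1.17/10) = 1.309, G_2 = 10^(18.8/10) = 75.86
Friis cascade:
  F = 1.459 + (1.309 − 1)/0.6855 = 1.910
NF = 10 log₁₀(1.910) = 2.81 dB

2.81 dB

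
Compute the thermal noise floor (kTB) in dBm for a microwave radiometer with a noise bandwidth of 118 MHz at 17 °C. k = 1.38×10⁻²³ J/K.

T = 17 °C + 273.15 = 290.15 K
P_n = kTB = 1.38×10⁻²³ × 290.15 × 1.18×10⁸ = 4.72×10⁻¹³ W
In dBm: 10 log₁₀(4.72×10⁻¹³ / 10⁻³) = −93.3 dBm

−93.3 dBm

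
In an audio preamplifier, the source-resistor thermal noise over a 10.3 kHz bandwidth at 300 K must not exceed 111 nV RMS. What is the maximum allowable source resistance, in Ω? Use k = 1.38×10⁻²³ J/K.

72.2 Ω

Johnson–Nyquist: V_n = √(4kTRB) ⇒ R = V_n² / (4kTB)
4kTB = 4 × 1.38×10⁻²³ × 300 × 1.03×10⁴ = 1.71×10⁻¹⁶
R = (1.11×10⁻⁷)² / 1.71×10⁻¹⁶ = 7.22×10¹ Ω = 72.2 Ω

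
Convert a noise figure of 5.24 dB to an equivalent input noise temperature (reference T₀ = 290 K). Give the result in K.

679 K

F = 10^(5.24/10) = 3.34195
T_e = (F − 1)·T₀ = (3.34195 − 1) × 290 = 679 K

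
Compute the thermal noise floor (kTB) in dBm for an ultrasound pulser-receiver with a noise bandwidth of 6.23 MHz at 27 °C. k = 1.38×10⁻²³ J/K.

−105.9 dBm

T = 27 °C + 273.15 = 300.15 K
P_n = kTB = 1.38×10⁻²³ × 300.15 × 6.23×10⁶ = 2.58×10⁻¹⁴ W
In dBm: 10 log₁₀(2.58×10⁻¹⁴ / 10⁻³) = −105.9 dBm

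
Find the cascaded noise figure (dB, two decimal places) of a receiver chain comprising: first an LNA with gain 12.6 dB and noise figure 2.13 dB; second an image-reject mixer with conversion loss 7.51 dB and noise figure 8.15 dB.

Convert to linear (a loss of L dB is a gain of −L dB): F_i = 10^(NF_i/10), G_i = 10^(G_i,dB/10)
  Stage 1: F_1 = 10^(2.13/10) = 1.633, G_1 = 10^(12.6/10) = 18.20
  Stage 2: F_2 = 10^(8.15/10) = 6.531, G_2 = 10^(−7.51/10) = 0.1774
Friis cascade:
  F = 1.633 + (6.531 − 1)/18.20 = 1.937
NF = 10 log₁₀(1.937) = 2.87 dB

2.87 dB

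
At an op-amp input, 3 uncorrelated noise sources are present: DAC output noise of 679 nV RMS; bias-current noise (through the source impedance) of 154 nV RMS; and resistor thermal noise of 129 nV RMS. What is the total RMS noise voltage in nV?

708 nV

Uncorrelated sources add in power (mean-square): V_tot = √(ΣV_i²)
V_tot = √[(6.79×10⁻⁷)² + (1.54×10⁻⁷)² + (1.29×10⁻⁷)²] = 7.08×10⁻⁷ V = 708 nV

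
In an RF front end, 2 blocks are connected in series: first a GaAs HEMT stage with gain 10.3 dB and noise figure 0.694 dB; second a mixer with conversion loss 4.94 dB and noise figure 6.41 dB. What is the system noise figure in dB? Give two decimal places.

1.73 dB

Convert to linear (a loss of L dB is a gain of −L dB): F_i = 10^(NF_i/10), G_i = 10^(G_i,dB/10)
  Stage 1: F_1 = 10^(0.694/10) = 1.173, G_1 = 10^(10.3/10) = 10.72
  Stage 2: F_2 = 10^(6.41/10) = 4.375, G_2 = 10^(−4.94/10) = 0.3206
Friis cascade:
  F = 1.173 + (4.375 − 1)/10.72 = 1.488
NF = 10 log₁₀(1.488) = 1.73 dB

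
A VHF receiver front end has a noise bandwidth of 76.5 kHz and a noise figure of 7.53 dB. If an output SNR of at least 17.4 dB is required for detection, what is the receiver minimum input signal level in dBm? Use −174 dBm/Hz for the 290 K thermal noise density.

−100.2 dBm

Sensitivity = −174 + 10 log₁₀(B) + NF + SNR_min
= −174 + 48.84 + 7.53 + 17.4
= −100.23 dBm → −100.2 dBm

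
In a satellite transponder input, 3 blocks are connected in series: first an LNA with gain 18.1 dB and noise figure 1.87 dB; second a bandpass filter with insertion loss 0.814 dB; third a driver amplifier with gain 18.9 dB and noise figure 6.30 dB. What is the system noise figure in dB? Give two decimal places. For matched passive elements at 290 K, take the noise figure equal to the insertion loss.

2.05 dB

Convert to linear (a loss of L dB is a gain of −L dB): F_i = 10^(NF_i/10), G_i = 10^(G_i,dB/10)
  Stage 1: F_1 = 10^(1.87/10) = 1.538, G_1 = 10^(18.1/10) = 64.57
  Stage 2: F_2 = 10^(0.814/10) = 1.206, G_2 = 10^(−0.814/10) = 0.8291
  Stage 3: F_3 = 10^(6.30/10) = 4.266, G_3 = 10^(18.9/10) = 77.62
Friis cascade:
  F = 1.538 + (1.206 − 1)/64.57 + (4.266 − 1)/53.53 = 1.602
NF = 10 log₁₀(1.602) = 2.05 dB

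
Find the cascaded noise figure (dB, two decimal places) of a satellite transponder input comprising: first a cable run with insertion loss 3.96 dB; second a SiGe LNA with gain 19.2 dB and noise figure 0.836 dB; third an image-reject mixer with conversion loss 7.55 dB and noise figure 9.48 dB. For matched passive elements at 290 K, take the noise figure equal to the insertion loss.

Convert to linear (a loss of L dB is a gain of −L dB): F_i = 10^(NF_i/10), G_i = 10^(G_i,dB/10)
  Stage 1: F_1 = 10^(3.96/10) = 2.489, G_1 = 10^(−3.96/10) = 0.4018
  Stage 2: F_2 = 10^(0.836/10) = 1.212, G_2 = 10^(19.2/10) = 83.18
  Stage 3: F_3 = 10^(9.48/10) = 8.872, G_3 = 10^(−7.55/10) = 0.1758
Friis cascade:
  F = 2.489 + (1.212 − 1)/0.4018 + (8.872 − 1)/33.42 = 3.253
NF = 10 log₁₀(3.253) = 5.12 dB

5.12 dB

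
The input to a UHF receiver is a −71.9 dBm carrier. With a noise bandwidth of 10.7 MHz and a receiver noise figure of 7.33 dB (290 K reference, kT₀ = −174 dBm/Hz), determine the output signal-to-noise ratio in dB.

24.5 dB

Noise floor: N = −174 + 10 log₁₀(B) + NF
10 log₁₀(1.07×10⁷) = 70.29 dB
N = −174 + 70.29 + 7.33 = −96.38 dBm
SNR = P_sig − N = −71.9 − (−96.38) = 24.48 dB → 24.5 dB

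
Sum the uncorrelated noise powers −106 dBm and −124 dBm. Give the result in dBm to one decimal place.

−105.9 dBm

Convert to linear, add, convert back:
P₁ = 2.51×10⁻¹⁴ W, P₂ = 3.98×10⁻¹⁶ W
P_tot = 2.55×10⁻¹⁴ W → 10 log₁₀(P_tot / 10⁻³) = −105.9 dBm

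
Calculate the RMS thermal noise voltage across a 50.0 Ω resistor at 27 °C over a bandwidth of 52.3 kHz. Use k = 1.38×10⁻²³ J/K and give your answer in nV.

T = 27 °C + 273.15 = 300.15 K
V_n = √(4kTRB)
4kTRB = 4 × 1.38×10⁻²³ × 300.15 × 5.00×10¹ × 5.23×10⁴ = 4.33×10⁻¹⁴ V²
V_n = √(4.33×10⁻¹⁴) = 2.08×10⁻⁷ V = 208 nV

208 nV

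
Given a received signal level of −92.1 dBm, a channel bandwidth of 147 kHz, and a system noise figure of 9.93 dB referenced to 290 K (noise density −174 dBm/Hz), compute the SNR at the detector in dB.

20.3 dB

Noise floor: N = −174 + 10 log₁₀(B) + NF
10 log₁₀(1.47×10⁵) = 51.67 dB
N = −174 + 51.67 + 9.93 = −112.40 dBm
SNR = P_sig − N = −92.1 − (−112.40) = 20.30 dB → 20.3 dB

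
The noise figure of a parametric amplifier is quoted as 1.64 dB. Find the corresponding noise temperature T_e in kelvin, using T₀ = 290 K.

133 K

F = 10^(1.64/10) = 1.45881
T_e = (F − 1)·T₀ = (1.45881 − 1) × 290 = 133 K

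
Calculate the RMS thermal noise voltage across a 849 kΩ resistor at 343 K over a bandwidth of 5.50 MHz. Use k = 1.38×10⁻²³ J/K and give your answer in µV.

V_n = √(4kTRB)
4kTRB = 4 × 1.38×10⁻²³ × 343 × 8.49×10⁵ × 5.50×10⁶ = 8.84×10⁻⁸ V²
V_n = √(8.84×10⁻⁸) = 2.97×10⁻⁴ V = 297 µV

297 µV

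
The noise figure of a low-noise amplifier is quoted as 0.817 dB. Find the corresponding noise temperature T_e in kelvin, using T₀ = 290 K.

60.0 K

F = 10^(0.817/10) = 1.20698
T_e = (F − 1)·T₀ = (1.20698 − 1) × 290 = 60.0 K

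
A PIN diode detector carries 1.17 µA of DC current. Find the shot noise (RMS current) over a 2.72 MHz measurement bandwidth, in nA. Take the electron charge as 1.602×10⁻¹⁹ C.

1.01 nA

I_n = √(2qI·B)
2qI·B = 2 × 1.602×10⁻¹⁹ × 1.17×10⁻⁶ × 2.72×10⁶ = 1.02×10⁻¹⁸ A²
I_n = √(1.02×10⁻¹⁸) = 1.01×10⁻⁹ A = 1.01 nA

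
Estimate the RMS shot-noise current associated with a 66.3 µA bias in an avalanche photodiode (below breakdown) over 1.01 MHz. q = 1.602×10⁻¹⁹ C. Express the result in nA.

4.63 nA

I_n = √(2qI·B)
2qI·B = 2 × 1.602×10⁻¹⁹ × 6.63×10⁻⁵ × 1.01×10⁶ = 2.15×10⁻¹⁷ A²
I_n = √(2.15×10⁻¹⁷) = 4.63×10⁻⁹ A = 4.63 nA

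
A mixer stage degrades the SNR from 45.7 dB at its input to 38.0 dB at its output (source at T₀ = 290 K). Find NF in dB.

7.7 dB

NF (dB) = SNR_in(dB) − SNR_out(dB) when the source is at T₀
NF = 45.7 − 38.0 = 7.7 dB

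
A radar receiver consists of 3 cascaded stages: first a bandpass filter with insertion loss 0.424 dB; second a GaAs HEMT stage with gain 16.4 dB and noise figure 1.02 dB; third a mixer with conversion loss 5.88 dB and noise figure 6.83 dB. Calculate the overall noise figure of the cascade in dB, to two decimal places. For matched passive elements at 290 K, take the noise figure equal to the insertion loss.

1.73 dB

Convert to linear (a loss of L dB is a gain of −L dB): F_i = 10^(NF_i/10), G_i = 10^(G_i,dB/10)
  Stage 1: F_1 = 10^(0.424/10) = 1.103, G_1 = 10^(−0.424/10) = 0.9070
  Stage 2: F_2 = 10^(1.02/10) = 1.265, G_2 = 10^(16.4/10) = 43.65
  Stage 3: F_3 = 10^(6.83/10) = 4.819, G_3 = 10^(−5.88/10) = 0.2582
Friis cascade:
  F = 1.103 + (1.265 − 1)/0.9070 + (4.819 − 1)/39.59 = 1.491
NF = 10 log₁₀(1.491) = 1.73 dB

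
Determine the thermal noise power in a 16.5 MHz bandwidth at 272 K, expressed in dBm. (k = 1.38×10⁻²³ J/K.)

P_n = kTB = 1.38×10⁻²³ × 272 × 1.65×10⁷ = 6.19×10⁻¹⁴ W
In dBm: 10 log₁₀(6.19×10⁻¹⁴ / 10⁻³) = −102.1 dBm

−102.1 dBm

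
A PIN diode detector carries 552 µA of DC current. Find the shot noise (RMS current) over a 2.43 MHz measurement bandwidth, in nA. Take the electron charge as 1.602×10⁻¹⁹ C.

20.7 nA

I_n = √(2qI·B)
2qI·B = 2 × 1.602×10⁻¹⁹ × 5.52×10⁻⁴ × 2.43×10⁶ = 4.30×10⁻¹⁶ A²
I_n = √(4.30×10⁻¹⁶) = 2.07×10⁻⁸ A = 20.7 nA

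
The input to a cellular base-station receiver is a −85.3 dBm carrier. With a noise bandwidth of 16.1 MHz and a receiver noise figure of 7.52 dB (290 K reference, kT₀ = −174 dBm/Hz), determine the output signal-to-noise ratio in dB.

9.1 dB

Noise floor: N = −174 + 10 log₁₀(B) + NF
10 log₁₀(1.61×10⁷) = 72.07 dB
N = −174 + 72.07 + 7.52 = −94.41 dBm
SNR = P_sig − N = −85.3 − (−94.41) = 9.11 dB → 9.1 dB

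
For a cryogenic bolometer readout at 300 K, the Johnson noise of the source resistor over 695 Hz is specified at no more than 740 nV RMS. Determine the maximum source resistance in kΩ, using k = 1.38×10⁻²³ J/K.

47.6 kΩ

Johnson–Nyquist: V_n = √(4kTRB) ⇒ R = V_n² / (4kTB)
4kTB = 4 × 1.38×10⁻²³ × 300 × 6.95×10² = 1.15×10⁻¹⁷
R = (7.40×10⁻⁷)² / 1.15×10⁻¹⁷ = 4.76×10⁴ Ω = 47.6 kΩ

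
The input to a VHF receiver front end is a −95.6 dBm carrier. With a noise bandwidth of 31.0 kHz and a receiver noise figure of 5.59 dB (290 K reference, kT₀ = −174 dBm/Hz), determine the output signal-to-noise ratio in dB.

27.9 dB

Noise floor: N = −174 + 10 log₁₀(B) + NF
10 log₁₀(3.10×10⁴) = 44.91 dB
N = −174 + 44.91 + 5.59 = −123.50 dBm
SNR = P_sig − N = −95.6 − (−123.50) = 27.90 dB → 27.9 dB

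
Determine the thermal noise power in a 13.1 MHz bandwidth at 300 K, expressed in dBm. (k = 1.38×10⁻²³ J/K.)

P_n = kTB = 1.38×10⁻²³ × 300 × 1.31×10⁷ = 5.42×10⁻¹⁴ W
In dBm: 10 log₁₀(5.42×10⁻¹⁴ / 10⁻³) = −102.7 dBm

−102.7 dBm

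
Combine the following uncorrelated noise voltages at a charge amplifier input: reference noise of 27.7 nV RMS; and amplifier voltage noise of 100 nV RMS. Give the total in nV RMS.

104 nV

Uncorrelated sources add in power (mean-square): V_tot = √(ΣV_i²)
V_tot = √[(2.77×10⁻⁸)² + (1.00×10⁻⁷)²] = 1.04×10⁻⁷ V = 104 nV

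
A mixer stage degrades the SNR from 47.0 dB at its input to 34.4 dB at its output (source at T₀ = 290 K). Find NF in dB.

NF (dB) = SNR_in(dB) − SNR_out(dB) when the source is at T₀
NF = 47.0 − 34.4 = 12.6 dB

12.6 dB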